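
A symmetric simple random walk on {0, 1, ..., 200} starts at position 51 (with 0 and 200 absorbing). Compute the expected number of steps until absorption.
E[τ | X_0 = 51] = 7599

Let v_k = E[τ | X_0 = k]. Boundary: v_0 = v_200 = 0. Recurrence: v_k = 1 + (v_{k-1} + v_{k+1})/2 for 1 ≤ k ≤ 199. The particular solution to v_k − (v_{k-1} + v_{k+1})/2 = 1 is v_k = −k^2. Adding homogeneous solution A + B k and matching boundaries gives v_k = k (200 − k). Substituting k = 51: v_51 = 51 · 149 = 7599.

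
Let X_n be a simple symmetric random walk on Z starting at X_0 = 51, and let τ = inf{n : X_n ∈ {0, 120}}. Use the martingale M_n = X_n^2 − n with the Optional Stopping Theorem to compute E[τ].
E[τ] = 3519

M_n = X_n^2 − n is a martingale (since E[X_{n+1}^2 | F_n] = X_n^2 + 1). By OST (τ has finite mean in a bounded region), E[M_τ] = E[M_0] = X_0^2 − 0 = 51^2 = 2601. Also E[M_τ] = E[X_τ^2] − E[τ]. The walk exits at 0 or 120, with P(hit 120 first) = 51/120, so E[X_τ^2] = 120^2 · 51/120 + 0 = 6120. Thus E[τ] = E[X_τ^2] − E[M_τ] = 6120 − 2601 = 3519 = 51(120 − 51) = 3519.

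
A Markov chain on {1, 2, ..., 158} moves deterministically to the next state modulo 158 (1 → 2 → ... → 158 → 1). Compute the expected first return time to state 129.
E[T_129 | X_0 = 129] = 158

The chain cycles deterministically, so starting at state 129 it returns in exactly 158 steps. Equivalently, the stationary distribution is uniform π_j = 1/158 for every state j, so by Kac's formula E[T_129] = 1/π_129 = 158.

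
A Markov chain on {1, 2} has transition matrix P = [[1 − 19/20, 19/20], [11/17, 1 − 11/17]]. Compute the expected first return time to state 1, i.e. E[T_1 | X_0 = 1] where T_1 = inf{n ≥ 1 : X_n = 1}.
E[T_1 | X_0 = 1] = 1/π_1 = 543/220

For an irreducible recurrent Markov chain with stationary distribution π, E[T_i | X_0 = i] = 1/π_i (Kac's formula). Here π_1 = (11/17)/(19/20 + 11/17) = (11/17)/(543/340) = 220/543, so E[T_1 | X_0 = 1] = 1/π_1 = (19/20 + 11/17)/(11/17) = (543/340)/(11/17) = 543/220.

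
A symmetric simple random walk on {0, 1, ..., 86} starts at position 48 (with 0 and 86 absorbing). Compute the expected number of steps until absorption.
E[τ | X_0 = 48] = 1824

Let v_k = E[τ | X_0 = k]. Boundary: v_0 = v_86 = 0. Recurrence: v_k = 1 + (v_{k-1} + v_{k+1})/2 for 1 ≤ k ≤ 85. The particular solution to v_k − (v_{k-1} + v_{k+1})/2 = 1 is v_k = −k^2. Adding homogeneous solution A + B k and matching boundaries gives v_k = k (86 − k). Substituting k = 48: v_48 = 48 · 38 = 1824.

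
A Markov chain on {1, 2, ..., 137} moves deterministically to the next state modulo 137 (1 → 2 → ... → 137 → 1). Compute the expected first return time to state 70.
E[T_70 | X_0 = 70] = 137

The chain cycles deterministically, so starting at state 70 it returns in exactly 137 steps. Equivalently, the stationary distribution is uniform π_j = 1/137 for every state j, so by Kac's formula E[T_70] = 1/π_70 = 137.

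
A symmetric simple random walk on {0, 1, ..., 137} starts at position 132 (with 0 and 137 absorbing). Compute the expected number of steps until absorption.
E[τ | X_0 = 132] = 660

Let v_k = E[τ | X_0 = k]. Boundary: v_0 = v_137 = 0. Recurrence: v_k = 1 + (v_{k-1} + v_{k+1})/2 for 1 ≤ k ≤ 136. The particular solution to v_k − (v_{k-1} + v_{k+1})/2 = 1 is v_k = −k^2. Adding homogeneous solution A + B k and matching boundaries gives v_k = k (137 − k). Substituting k = 132: v_132 = 132 · 5 = 660.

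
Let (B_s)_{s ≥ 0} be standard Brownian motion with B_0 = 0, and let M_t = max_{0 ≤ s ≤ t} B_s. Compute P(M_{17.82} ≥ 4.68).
P(M_{17.82} ≥ 4.68) = 2·P(B_{17.82} ≥ 4.68) = 2(1 − Φ(4.68/√17.82)) ≈ 0.2676

By the reflection principle for Brownian motion, P(M_t ≥ a) = 2 · P(B_t ≥ a) for a ≥ 0. Since B_t ~ N(0, t), P(B_t ≥ 4.68) = 1 − Φ(4.68/√t) = 1 − Φ(4.68/√17.82) = 1 − Φ(1.1086). So
  P(M_{17.82} ≥ 4.68) = 2(1 − Φ(1.1086)) ≈ 0.2676.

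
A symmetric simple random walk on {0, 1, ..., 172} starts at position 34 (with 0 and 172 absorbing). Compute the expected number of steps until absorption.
E[τ | X_0 = 34] = 4692

Let v_k = E[τ | X_0 = k]. Boundary: v_0 = v_172 = 0. Recurrence: v_k = 1 + (v_{k-1} + v_{k+1})/2 for 1 ≤ k ≤ 171. The particular solution to v_k − (v_{k-1} + v_{k+1})/2 = 1 is v_k = −k^2. Adding homogeneous solution A + B k and matching boundaries gives v_k = k (172 − k). Substituting k = 34: v_34 = 34 · 138 = 4692.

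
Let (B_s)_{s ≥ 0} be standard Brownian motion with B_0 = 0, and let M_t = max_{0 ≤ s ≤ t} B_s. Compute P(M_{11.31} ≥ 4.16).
P(M_{11.31} ≥ 4.16) = 2·P(B_{11.31} ≥ 4.16) = 2(1 − Φ(4.16/√11.31)) ≈ 0.2161

By the reflection principle for Brownian motion, P(M_t ≥ a) = 2 · P(B_t ≥ a) for a ≥ 0. Since B_t ~ N(0, t), P(B_t ≥ 4.16) = 1 − Φ(4.16/√t) = 1 − Φ(4.16/√11.31) = 1 − Φ(1.2370). So
  P(M_{11.31} ≥ 4.16) = 2(1 − Φ(1.2370)) ≈ 0.2161.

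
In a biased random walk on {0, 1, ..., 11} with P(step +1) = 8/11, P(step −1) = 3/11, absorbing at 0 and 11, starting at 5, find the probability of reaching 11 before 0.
P(hit 11 before 0) = (1 − (3/8)^5) / (1 − (3/8)^11) = 1705246720/1717951489

Let u_k denote P(reach 11 before 0 | start at k). Boundary: u_0 = 0, u_11 = 1. Recurrence: u_k = 8/11·u_{k+1} + 3/11·u_{k-1} for 1 ≤ k ≤ 10. Try u_k = A + B·r^k with r = q/p = (3/11)/(8/11) = 3/8. Substitution satisfies the recurrence; boundary conditions give:
  u_k = (1 − r^k) / (1 − r^N) = (1 − (3/8)^5) / (1 − (3/8)^11) = 1705246720/1717951489.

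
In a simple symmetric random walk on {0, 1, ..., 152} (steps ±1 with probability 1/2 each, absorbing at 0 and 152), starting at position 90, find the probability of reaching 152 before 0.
P(hit 152 before 0) = 90/152 = 45/76

Let u_k = P(hit 152 before 0 | start at k). Then u_0 = 0, u_152 = 1, and u_k = u_{k-1}/2 + u_{k+1}/2 for 1 ≤ k ≤ 151. This harmonic recurrence is solved by u_k = k/152, giving u_90 = 90/152 = 45/76.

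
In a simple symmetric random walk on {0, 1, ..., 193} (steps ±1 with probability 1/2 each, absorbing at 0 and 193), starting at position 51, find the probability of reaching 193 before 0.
P(hit 193 before 0) = 51/193

Let u_k = P(hit 193 before 0 | start at k). Then u_0 = 0, u_193 = 1, and u_k = u_{k-1}/2 + u_{k+1}/2 for 1 ≤ k ≤ 192. This harmonic recurrence is solved by u_k = k/193, giving u_51 = 51/193.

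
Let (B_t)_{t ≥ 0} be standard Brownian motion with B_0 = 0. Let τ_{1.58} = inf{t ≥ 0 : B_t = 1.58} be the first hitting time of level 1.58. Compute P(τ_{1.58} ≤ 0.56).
P(τ_{1.58} ≤ 0.56) = 2(1 − Φ(1.58/√0.56)) = 2(1 − Φ(2.1114)) ≈ 0.0347

By the reflection principle for standard BM, P(τ_b ≤ t) = 2 · P(B_t ≥ b). Since B_t ~ N(0, t), P(B_t ≥ 1.58) = 1 − Φ(1.58/√t) = 1 − Φ(1.58/√0.56) = 1 − Φ(2.1114) ≈ 0.01737. Doubling: P(τ_{1.58} ≤ 0.56) ≈ 2 · 0.01737 = 0.03474 ≈ 0.0347.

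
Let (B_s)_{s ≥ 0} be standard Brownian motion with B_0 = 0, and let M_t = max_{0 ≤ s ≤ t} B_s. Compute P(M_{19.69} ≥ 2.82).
P(M_{19.69} ≥ 2.82) = 2·P(B_{19.69} ≥ 2.82) = 2(1 − Φ(2.82/√19.69)) ≈ 0.5251

By the reflection principle for Brownian motion, P(M_t ≥ a) = 2 · P(B_t ≥ a) for a ≥ 0. Since B_t ~ N(0, t), P(B_t ≥ 2.82) = 1 − Φ(2.82/√t) = 1 − Φ(2.82/√19.69) = 1 − Φ(0.6355). So
  P(M_{19.69} ≥ 2.82) = 2(1 − Φ(0.6355)) ≈ 0.5251.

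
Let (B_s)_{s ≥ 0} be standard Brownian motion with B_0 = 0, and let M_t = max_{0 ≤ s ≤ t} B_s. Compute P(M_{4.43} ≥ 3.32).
P(M_{4.43} ≥ 3.32) = 2·P(B_{4.43} ≥ 3.32) = 2(1 − Φ(3.32/√4.43)) ≈ 0.1147

By the reflection principle for Brownian motion, P(M_t ≥ a) = 2 · P(B_t ≥ a) for a ≥ 0. Since B_t ~ N(0, t), P(B_t ≥ 3.32) = 1 − Φ(3.32/√t) = 1 − Φ(3.32/√4.43) = 1 − Φ(1.5774). So
  P(M_{4.43} ≥ 3.32) = 2(1 − Φ(1.5774)) ≈ 0.1147.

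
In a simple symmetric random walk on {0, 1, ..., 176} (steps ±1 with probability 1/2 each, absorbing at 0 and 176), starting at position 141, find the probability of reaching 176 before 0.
P(hit 176 before 0) = 141/176

Let u_k = P(hit 176 before 0 | start at k). Then u_0 = 0, u_176 = 1, and u_k = u_{k-1}/2 + u_{k+1}/2 for 1 ≤ k ≤ 175. This harmonic recurrence is solved by u_k = k/176, giving u_141 = 141/176.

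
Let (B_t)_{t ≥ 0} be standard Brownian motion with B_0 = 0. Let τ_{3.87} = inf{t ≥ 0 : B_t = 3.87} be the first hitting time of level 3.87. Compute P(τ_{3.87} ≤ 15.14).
P(τ_{3.87} ≤ 15.14) = 2(1 − Φ(3.87/√15.14)) = 2(1 − Φ(0.9946)) ≈ 0.3199

By the reflection principle for standard BM, P(τ_b ≤ t) = 2 · P(B_t ≥ b). Since B_t ~ N(0, t), P(B_t ≥ 3.87) = 1 − Φ(3.87/√t) = 1 − Φ(3.87/√15.14) = 1 − Φ(0.9946) ≈ 0.15997. Doubling: P(τ_{3.87} ≤ 15.14) ≈ 2 · 0.15997 = 0.31994 ≈ 0.3199.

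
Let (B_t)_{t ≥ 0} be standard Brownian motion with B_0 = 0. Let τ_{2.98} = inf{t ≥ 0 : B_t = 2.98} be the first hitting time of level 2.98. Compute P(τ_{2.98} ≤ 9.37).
P(τ_{2.98} ≤ 9.37) = 2(1 − Φ(2.98/√9.37)) = 2(1 − Φ(0.9735)) ≈ 0.3303

By the reflection principle for standard BM, P(τ_b ≤ t) = 2 · P(B_t ≥ b). Since B_t ~ N(0, t), P(B_t ≥ 2.98) = 1 − Φ(2.98/√t) = 1 − Φ(2.98/√9.37) = 1 − Φ(0.9735) ≈ 0.16515. Doubling: P(τ_{2.98} ≤ 9.37) ≈ 2 · 0.16515 = 0.33030 ≈ 0.3303.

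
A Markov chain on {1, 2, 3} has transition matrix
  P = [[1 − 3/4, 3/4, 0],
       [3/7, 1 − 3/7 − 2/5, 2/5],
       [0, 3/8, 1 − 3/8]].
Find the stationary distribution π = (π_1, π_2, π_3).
π = (60/277, 105/277, 112/277)

This is a birth-death chain on three states, which satisfies detailed balance: π_1 · P_{12} = π_2 · P_{21} and π_2 · P_{23} = π_3 · P_{32}.
From π_1 · 3/4 = π_2 · 3/7: π_2/π_1 = (3/4)/(3/7) = 7/4.
From π_2 · 2/5 = π_3 · 3/8: π_3/π_2 = (2/5)/(3/8) = 16/15.
Take π_1 proportional to 1; then unnormalized π = (1, 7/4, 28/15). Normalize by dividing by the sum 277/60:
  π = (60/277, 105/277, 112/277).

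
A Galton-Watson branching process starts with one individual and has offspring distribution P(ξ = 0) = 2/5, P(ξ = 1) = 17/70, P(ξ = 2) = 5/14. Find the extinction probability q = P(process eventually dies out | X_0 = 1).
q = 1

Mean offspring μ = 0·2/5 + 1·17/70 + 2·5/14 = 67/70 ≤ 1. For μ ≤ 1 with offspring not concentrated at 1, the Galton-Watson process goes extinct almost surely, so q = 1.
(Algebraic check: The pgf is f(s) = 2/5 + 17/70·s + 5/14·s². The extinction probability q is the smallest fixed point of f in [0, 1]. Setting s = f(s):
  5/14·s² + (17/70 − 1)·s + 2/5 = 0
  5/14·s² − (2/5 + 5/14)·s + 2/5 = 0
which factors as (s − 1)·(5/14·s − 2/5) = 0, giving roots s = 1 and s = (2/5)/(5/14) = 28/25. Since 28/25 ≥ 1, the smallest root in [0, 1] is s = 1.)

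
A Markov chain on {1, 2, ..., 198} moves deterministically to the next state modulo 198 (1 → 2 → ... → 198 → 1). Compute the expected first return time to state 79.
E[T_79 | X_0 = 79] = 198

The chain cycles deterministically, so starting at state 79 it returns in exactly 198 steps. Equivalently, the stationary distribution is uniform π_j = 1/198 for every state j, so by Kac's formula E[T_79] = 1/π_79 = 198.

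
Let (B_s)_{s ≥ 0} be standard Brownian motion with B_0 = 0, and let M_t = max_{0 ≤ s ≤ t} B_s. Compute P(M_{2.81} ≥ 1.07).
P(M_{2.81} ≥ 1.07) = 2·P(B_{2.81} ≥ 1.07) = 2(1 − Φ(1.07/√2.81)) ≈ 0.5233

By the reflection principle for Brownian motion, P(M_t ≥ a) = 2 · P(B_t ≥ a) for a ≥ 0. Since B_t ~ N(0, t), P(B_t ≥ 1.07) = 1 − Φ(1.07/√t) = 1 − Φ(1.07/√2.81) = 1 − Φ(0.6383). So
  P(M_{2.81} ≥ 1.07) = 2(1 − Φ(0.6383)) ≈ 0.5233.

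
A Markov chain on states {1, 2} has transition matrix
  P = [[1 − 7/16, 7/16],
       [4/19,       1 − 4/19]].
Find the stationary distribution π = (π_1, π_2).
π_1 = 64/197, π_2 = 133/197

Solve πP = π with π_1 + π_2 = 1. From πP = π: π_1 · (1 − 7/16) + π_2 · 4/19 = π_1 ⇒ π_2 · 4/19 = π_1 · 7/16 ⇒ π_2/π_1 = (7/16)/(4/19) = 133/64. Together with π_1 + π_2 = 1:
  π_1 = (4/19)/(7/16 + 4/19) = (4/19)/(197/304) = 64/197,
  π_2 = (7/16)/(7/16 + 4/19) = (7/16)/(197/304) = 133/197.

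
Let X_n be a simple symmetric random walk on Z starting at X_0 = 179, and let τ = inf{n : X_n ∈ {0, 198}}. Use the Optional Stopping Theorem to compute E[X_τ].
E[X_τ] = 179

X_n is a martingale and τ is a bounded-mean stopping time (indeed τ is finite a.s. with bounded expectation since the walk is in a bounded region). By the OST, E[X_τ] = E[X_0] = 179. Equivalently: E[X_τ] = 198 · P(hit 198 first) + 0 · P(hit 0 first) = 198 · (179/198) = 179.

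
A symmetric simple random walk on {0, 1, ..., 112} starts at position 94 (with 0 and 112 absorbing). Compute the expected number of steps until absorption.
E[τ | X_0 = 94] = 1692

Let v_k = E[τ | X_0 = k]. Boundary: v_0 = v_112 = 0. Recurrence: v_k = 1 + (v_{k-1} + v_{k+1})/2 for 1 ≤ k ≤ 111. The particular solution to v_k − (v_{k-1} + v_{k+1})/2 = 1 is v_k = −k^2. Adding homogeneous solution A + B k and matching boundaries gives v_k = k (112 − k). Substituting k = 94: v_94 = 94 · 18 = 1692.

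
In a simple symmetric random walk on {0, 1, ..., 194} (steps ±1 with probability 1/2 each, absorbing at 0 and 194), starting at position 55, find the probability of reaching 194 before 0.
P(hit 194 before 0) = 55/194

Let u_k = P(hit 194 before 0 | start at k). Then u_0 = 0, u_194 = 1, and u_k = u_{k-1}/2 + u_{k+1}/2 for 1 ≤ k ≤ 193. This harmonic recurrence is solved by u_k = k/194, giving u_55 = 55/194.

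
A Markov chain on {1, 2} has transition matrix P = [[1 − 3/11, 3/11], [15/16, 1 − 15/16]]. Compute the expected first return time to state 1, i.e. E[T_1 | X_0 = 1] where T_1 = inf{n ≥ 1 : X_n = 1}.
E[T_1 | X_0 = 1] = 1/π_1 = 71/55

For an irreducible recurrent Markov chain with stationary distribution π, E[T_i | X_0 = i] = 1/π_i (Kac's formula). Here π_1 = (15/16)/(3/11 + 15/16) = (15/16)/(213/176) = 55/71, so E[T_1 | X_0 = 1] = 1/π_1 = (3/11 + 15/16)/(15/16) = (213/176)/(15/16) = 71/55.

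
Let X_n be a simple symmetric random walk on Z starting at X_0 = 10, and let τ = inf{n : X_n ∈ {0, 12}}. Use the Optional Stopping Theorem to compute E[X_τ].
E[X_τ] = 10

X_n is a martingale and τ is a bounded-mean stopping time (indeed τ is finite a.s. with bounded expectation since the walk is in a bounded region). By the OST, E[X_τ] = E[X_0] = 10. Equivalently: E[X_τ] = 12 · P(hit 12 first) + 0 · P(hit 0 first) = 12 · (10/12) = 10.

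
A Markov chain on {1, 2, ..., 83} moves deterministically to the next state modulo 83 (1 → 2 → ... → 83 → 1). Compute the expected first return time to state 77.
E[T_77 | X_0 = 77] = 83

The chain cycles deterministically, so starting at state 77 it returns in exactly 83 steps. Equivalently, the stationary distribution is uniform π_j = 1/83 for every state j, so by Kac's formula E[T_77] = 1/π_77 = 83.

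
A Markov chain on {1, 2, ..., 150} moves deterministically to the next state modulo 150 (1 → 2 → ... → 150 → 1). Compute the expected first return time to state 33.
E[T_33 | X_0 = 33] = 150

The chain cycles deterministically, so starting at state 33 it returns in exactly 150 steps. Equivalently, the stationary distribution is uniform π_j = 1/150 for every state j, so by Kac's formula E[T_33] = 1/π_33 = 150.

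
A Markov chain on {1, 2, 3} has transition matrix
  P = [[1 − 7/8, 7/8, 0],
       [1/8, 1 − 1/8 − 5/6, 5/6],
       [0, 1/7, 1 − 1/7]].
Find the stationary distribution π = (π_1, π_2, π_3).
π = (6/293, 42/293, 245/293)

This is a birth-death chain on three states, which satisfies detailed balance: π_1 · P_{12} = π_2 · P_{21} and π_2 · P_{23} = π_3 · P_{32}.
From π_1 · 7/8 = π_2 · 1/8: π_2/π_1 = (7/8)/(1/8) = 7.
From π_2 · 5/6 = π_3 · 1/7: π_3/π_2 = (5/6)/(1/7) = 35/6.
Take π_1 proportional to 1; then unnormalized π = (1, 7, 245/6). Normalize by dividing by the sum 293/6:
  π = (6/293, 42/293, 245/293).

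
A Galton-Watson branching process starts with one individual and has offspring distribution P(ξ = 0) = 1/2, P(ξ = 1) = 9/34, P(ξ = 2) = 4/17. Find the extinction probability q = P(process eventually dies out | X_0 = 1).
q = 1

Mean offspring μ = 0·1/2 + 1·9/34 + 2·4/17 = 25/34 ≤ 1. For μ ≤ 1 with offspring not concentrated at 1, the Galton-Watson process goes extinct almost surely, so q = 1.
(Algebraic check: The pgf is f(s) = 1/2 + 9/34·s + 4/17·s². The extinction probability q is the smallest fixed point of f in [0, 1]. Setting s = f(s):
  4/17·s² + (9/34 − 1)·s + 1/2 = 0
  4/17·s² − (1/2 + 4/17)·s + 1/2 = 0
which factors as (s − 1)·(4/17·s − 1/2) = 0, giving roots s = 1 and s = (1/2)/(4/17) = 17/8. Since 17/8 ≥ 1, the smallest root in [0, 1] is s = 1.)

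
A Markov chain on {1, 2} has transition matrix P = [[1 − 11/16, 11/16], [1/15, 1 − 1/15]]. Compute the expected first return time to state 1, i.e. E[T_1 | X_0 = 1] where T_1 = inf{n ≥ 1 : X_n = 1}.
E[T_1 | X_0 = 1] = 1/π_1 = 181/16

For an irreducible recurrent Markov chain with stationary distribution π, E[T_i | X_0 = i] = 1/π_i (Kac's formula). Here π_1 = (1/15)/(11/16 + 1/15) = (1/15)/(181/240) = 16/181, so E[T_1 | X_0 = 1] = 1/π_1 = (11/16 + 1/15)/(1/15) = (181/240)/(1/15) = 181/16.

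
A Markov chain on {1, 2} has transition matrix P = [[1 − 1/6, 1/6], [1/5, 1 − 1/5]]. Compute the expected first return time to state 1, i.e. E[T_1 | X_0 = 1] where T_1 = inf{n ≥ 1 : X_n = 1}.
E[T_1 | X_0 = 1] = 1/π_1 = 11/6

For an irreducible recurrent Markov chain with stationary distribution π, E[T_i | X_0 = i] = 1/π_i (Kac's formula). Here π_1 = (1/5)/(1/6 + 1/5) = (1/5)/(11/30) = 6/11, so E[T_1 | X_0 = 1] = 1/π_1 = (1/6 + 1/5)/(1/5) = (11/30)/(1/5) = 11/6.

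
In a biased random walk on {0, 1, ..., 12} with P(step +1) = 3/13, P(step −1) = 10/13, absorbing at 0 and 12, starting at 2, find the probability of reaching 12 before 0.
P(hit 12 before 0) = (1 − (10/3)^2) / (1 − (10/3)^12) = 59049/10989005149

Let u_k denote P(reach 12 before 0 | start at k). Boundary: u_0 = 0, u_12 = 1. Recurrence: u_k = 3/13·u_{k+1} + 10/13·u_{k-1} for 1 ≤ k ≤ 11. Try u_k = A + B·r^k with r = q/p = (10/13)/(3/13) = 10/3. Substitution satisfies the recurrence; boundary conditions give:
  u_k = (1 − r^k) / (1 − r^N) = (1 − (10/3)^2) / (1 − (10/3)^12) = 59049/10989005149.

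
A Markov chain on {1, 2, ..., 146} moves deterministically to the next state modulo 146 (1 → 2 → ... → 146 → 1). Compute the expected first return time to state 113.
E[T_113 | X_0 = 113] = 146

The chain cycles deterministically, so starting at state 113 it returns in exactly 146 steps. Equivalently, the stationary distribution is uniform π_j = 1/146 for every state j, so by Kac's formula E[T_113] = 1/π_113 = 146.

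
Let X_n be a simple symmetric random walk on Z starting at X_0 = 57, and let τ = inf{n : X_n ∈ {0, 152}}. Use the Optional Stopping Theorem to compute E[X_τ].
E[X_τ] = 57

X_n is a martingale and τ is a bounded-mean stopping time (indeed τ is finite a.s. with bounded expectation since the walk is in a bounded region). By the OST, E[X_τ] = E[X_0] = 57. Equivalently: E[X_τ] = 152 · P(hit 152 first) + 0 · P(hit 0 first) = 152 · (57/152) = 57.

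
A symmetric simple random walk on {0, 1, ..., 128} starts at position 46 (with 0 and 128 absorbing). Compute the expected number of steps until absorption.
E[τ | X_0 = 46] = 3772

Let v_k = E[τ | X_0 = k]. Boundary: v_0 = v_128 = 0. Recurrence: v_k = 1 + (v_{k-1} + v_{k+1})/2 for 1 ≤ k ≤ 127. The particular solution to v_k − (v_{k-1} + v_{k+1})/2 = 1 is v_k = −k^2. Adding homogeneous solution A + B k and matching boundaries gives v_k = k (128 − k). Substituting k = 46: v_46 = 46 · 82 = 3772.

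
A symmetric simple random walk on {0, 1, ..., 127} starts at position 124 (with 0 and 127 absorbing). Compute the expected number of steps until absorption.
E[τ | X_0 = 124] = 372

Let v_k = E[τ | X_0 = k]. Boundary: v_0 = v_127 = 0. Recurrence: v_k = 1 + (v_{k-1} + v_{k+1})/2 for 1 ≤ k ≤ 126. The particular solution to v_k − (v_{k-1} + v_{k+1})/2 = 1 is v_k = −k^2. Adding homogeneous solution A + B k and matching boundaries gives v_k = k (127 − k). Substituting k = 124: v_124 = 124 · 3 = 372.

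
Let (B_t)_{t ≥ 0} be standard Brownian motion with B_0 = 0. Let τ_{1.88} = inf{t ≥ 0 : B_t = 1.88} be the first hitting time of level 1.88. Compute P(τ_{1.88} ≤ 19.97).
P(τ_{1.88} ≤ 19.97) = 2(1 − Φ(1.88/√19.97)) = 2(1 − Φ(0.4207)) ≈ 0.6740

By the reflection principle for standard BM, P(τ_b ≤ t) = 2 · P(B_t ≥ b). Since B_t ~ N(0, t), P(B_t ≥ 1.88) = 1 − Φ(1.88/√t) = 1 − Φ(1.88/√19.97) = 1 − Φ(0.4207) ≈ 0.33699. Doubling: P(τ_{1.88} ≤ 19.97) ≈ 2 · 0.33699 = 0.67398 ≈ 0.6740.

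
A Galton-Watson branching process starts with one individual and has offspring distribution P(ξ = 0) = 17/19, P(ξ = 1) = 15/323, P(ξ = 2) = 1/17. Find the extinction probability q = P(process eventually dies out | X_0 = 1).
q = 1

Mean offspring μ = 0·17/19 + 1·15/323 + 2·1/17 = 53/323 ≤ 1. For μ ≤ 1 with offspring not concentrated at 1, the Galton-Watson process goes extinct almost surely, so q = 1.
(Algebraic check: The pgf is f(s) = 17/19 + 15/323·s + 1/17·s². The extinction probability q is the smallest fixed point of f in [0, 1]. Setting s = f(s):
  1/17·s² + (15/323 − 1)·s + 17/19 = 0
  1/17·s² − (17/19 + 1/17)·s + 17/19 = 0
which factors as (s − 1)·(1/17·s − 17/19) = 0, giving roots s = 1 and s = (17/19)/(1/17) = 289/19. Since 289/19 ≥ 1, the smallest root in [0, 1] is s = 1.)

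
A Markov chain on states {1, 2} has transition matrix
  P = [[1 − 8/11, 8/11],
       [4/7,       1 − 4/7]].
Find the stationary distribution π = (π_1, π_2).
π_1 = 11/25, π_2 = 14/25

Solve πP = π with π_1 + π_2 = 1. From πP = π: π_1 · (1 − 8/11) + π_2 · 4/7 = π_1 ⇒ π_2 · 4/7 = π_1 · 8/11 ⇒ π_2/π_1 = (8/11)/(4/7) = 14/11. Together with π_1 + π_2 = 1:
  π_1 = (4/7)/(8/11 + 4/7) = (4/7)/(100/77) = 11/25,
  π_2 = (8/11)/(8/11 + 4/7) = (8/11)/(100/77) = 14/25.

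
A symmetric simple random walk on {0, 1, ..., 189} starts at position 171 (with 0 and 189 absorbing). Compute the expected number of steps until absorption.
E[τ | X_0 = 171] = 3078

Let v_k = E[τ | X_0 = k]. Boundary: v_0 = v_189 = 0. Recurrence: v_k = 1 + (v_{k-1} + v_{k+1})/2 for 1 ≤ k ≤ 188. The particular solution to v_k − (v_{k-1} + v_{k+1})/2 = 1 is v_k = −k^2. Adding homogeneous solution A + B k and matching boundaries gives v_k = k (189 − k). Substituting k = 171: v_171 = 171 · 18 = 3078.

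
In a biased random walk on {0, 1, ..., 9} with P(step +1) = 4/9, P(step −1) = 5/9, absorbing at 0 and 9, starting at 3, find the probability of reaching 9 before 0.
P(hit 9 before 0) = (1 − (5/4)^3) / (1 − (5/4)^9) = 4096/27721

Let u_k denote P(reach 9 before 0 | start at k). Boundary: u_0 = 0, u_9 = 1. Recurrence: u_k = 4/9·u_{k+1} + 5/9·u_{k-1} for 1 ≤ k ≤ 8. Try u_k = A + B·r^k with r = q/p = (5/9)/(4/9) = 5/4. Substitution satisfies the recurrence; boundary conditions give:
  u_k = (1 − r^k) / (1 − r^N) = (1 − (5/4)^3) / (1 − (5/4)^9) = 4096/27721.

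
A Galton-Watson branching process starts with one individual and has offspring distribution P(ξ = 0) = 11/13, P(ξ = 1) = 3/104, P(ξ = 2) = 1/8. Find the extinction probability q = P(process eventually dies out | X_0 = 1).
q = 1

Mean offspring μ = 0·11/13 + 1·3/104 + 2·1/8 = 29/104 ≤ 1. For μ ≤ 1 with offspring not concentrated at 1, the Galton-Watson process goes extinct almost surely, so q = 1.
(Algebraic check: The pgf is f(s) = 11/13 + 3/104·s + 1/8·s². The extinction probability q is the smallest fixed point of f in [0, 1]. Setting s = f(s):
  1/8·s² + (3/104 − 1)·s + 11/13 = 0
  1/8·s² − (11/13 + 1/8)·s + 11/13 = 0
which factors as (s − 1)·(1/8·s − 11/13) = 0, giving roots s = 1 and s = (11/13)/(1/8) = 88/13. Since 88/13 ≥ 1, the smallest root in [0, 1] is s = 1.)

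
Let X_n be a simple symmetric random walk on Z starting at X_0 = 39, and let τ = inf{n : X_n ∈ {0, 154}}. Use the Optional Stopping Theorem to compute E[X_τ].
E[X_τ] = 39

X_n is a martingale and τ is a bounded-mean stopping time (indeed τ is finite a.s. with bounded expectation since the walk is in a bounded region). By the OST, E[X_τ] = E[X_0] = 39. Equivalently: E[X_τ] = 154 · P(hit 154 first) + 0 · P(hit 0 first) = 154 · (39/154) = 39.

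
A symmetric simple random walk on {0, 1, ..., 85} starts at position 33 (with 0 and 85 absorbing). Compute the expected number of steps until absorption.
E[τ | X_0 = 33] = 1716

Let v_k = E[τ | X_0 = k]. Boundary: v_0 = v_85 = 0. Recurrence: v_k = 1 + (v_{k-1} + v_{k+1})/2 for 1 ≤ k ≤ 84. The particular solution to v_k − (v_{k-1} + v_{k+1})/2 = 1 is v_k = −k^2. Adding homogeneous solution A + B k and matching boundaries gives v_k = k (85 − k). Substituting k = 33: v_33 = 33 · 52 = 1716.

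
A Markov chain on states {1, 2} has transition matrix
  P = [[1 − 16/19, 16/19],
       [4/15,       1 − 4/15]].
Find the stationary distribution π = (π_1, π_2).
π_1 = 19/79, π_2 = 60/79

Solve πP = π with π_1 + π_2 = 1. From πP = π: π_1 · (1 − 16/19) + π_2 · 4/15 = π_1 ⇒ π_2 · 4/15 = π_1 · 16/19 ⇒ π_2/π_1 = (16/19)/(4/15) = 60/19. Together with π_1 + π_2 = 1:
  π_1 = (4/15)/(16/19 + 4/15) = (4/15)/(316/285) = 19/79,
  π_2 = (16/19)/(16/19 + 4/15) = (16/19)/(316/285) = 60/79.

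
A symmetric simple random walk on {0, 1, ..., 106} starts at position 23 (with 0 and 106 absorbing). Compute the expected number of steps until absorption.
E[τ | X_0 = 23] = 1909

Let v_k = E[τ | X_0 = k]. Boundary: v_0 = v_106 = 0. Recurrence: v_k = 1 + (v_{k-1} + v_{k+1})/2 for 1 ≤ k ≤ 105. The particular solution to v_k − (v_{k-1} + v_{k+1})/2 = 1 is v_k = −k^2. Adding homogeneous solution A + B k and matching boundaries gives v_k = k (106 − k). Substituting k = 23: v_23 = 23 · 83 = 1909.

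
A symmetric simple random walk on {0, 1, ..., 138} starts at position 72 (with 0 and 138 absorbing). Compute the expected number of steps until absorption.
E[τ | X_0 = 72] = 4752

Let v_k = E[τ | X_0 = k]. Boundary: v_0 = v_138 = 0. Recurrence: v_k = 1 + (v_{k-1} + v_{k+1})/2 for 1 ≤ k ≤ 137. The particular solution to v_k − (v_{k-1} + v_{k+1})/2 = 1 is v_k = −k^2. Adding homogeneous solution A + B k and matching boundaries gives v_k = k (138 − k). Substituting k = 72: v_72 = 72 · 66 = 4752.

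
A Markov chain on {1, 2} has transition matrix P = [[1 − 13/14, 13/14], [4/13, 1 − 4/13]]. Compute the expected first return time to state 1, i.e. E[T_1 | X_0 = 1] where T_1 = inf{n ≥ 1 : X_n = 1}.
E[T_1 | X_0 = 1] = 1/π_1 = 225/56

For an irreducible recurrent Markov chain with stationary distribution π, E[T_i | X_0 = i] = 1/π_i (Kac's formula). Here π_1 = (4/13)/(13/14 + 4/13) = (4/13)/(225/182) = 56/225, so E[T_1 | X_0 = 1] = 1/π_1 = (13/14 + 4/13)/(4/13) = (225/182)/(4/13) = 225/56.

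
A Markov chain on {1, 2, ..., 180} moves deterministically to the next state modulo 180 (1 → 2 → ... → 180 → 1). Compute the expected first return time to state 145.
E[T_145 | X_0 = 145] = 180

The chain cycles deterministically, so starting at state 145 it returns in exactly 180 steps. Equivalently, the stationary distribution is uniform π_j = 1/180 for every state j, so by Kac's formula E[T_145] = 1/π_145 = 180.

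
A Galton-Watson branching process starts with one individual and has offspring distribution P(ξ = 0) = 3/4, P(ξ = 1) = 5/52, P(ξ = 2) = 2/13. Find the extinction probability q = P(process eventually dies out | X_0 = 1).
q = 1

Mean offspring μ = 0·3/4 + 1·5/52 + 2·2/13 = 21/52 ≤ 1. For μ ≤ 1 with offspring not concentrated at 1, the Galton-Watson process goes extinct almost surely, so q = 1.
(Algebraic check: The pgf is f(s) = 3/4 + 5/52·s + 2/13·s². The extinction probability q is the smallest fixed point of f in [0, 1]. Setting s = f(s):
  2/13·s² + (5/52 − 1)·s + 3/4 = 0
  2/13·s² − (3/4 + 2/13)·s + 3/4 = 0
which factors as (s − 1)·(2/13·s − 3/4) = 0, giving roots s = 1 and s = (3/4)/(2/13) = 39/8. Since 39/8 ≥ 1, the smallest root in [0, 1] is s = 1.)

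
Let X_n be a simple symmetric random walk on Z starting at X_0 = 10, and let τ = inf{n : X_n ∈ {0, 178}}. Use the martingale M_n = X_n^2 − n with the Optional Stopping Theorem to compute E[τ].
E[τ] = 1680

M_n = X_n^2 − n is a martingale (since E[X_{n+1}^2 | F_n] = X_n^2 + 1). By OST (τ has finite mean in a bounded region), E[M_τ] = E[M_0] = X_0^2 − 0 = 10^2 = 100. Also E[M_τ] = E[X_τ^2] − E[τ]. The walk exits at 0 or 178, with P(hit 178 first) = 10/178, so E[X_τ^2] = 178^2 · 10/178 + 0 = 1780. Thus E[τ] = E[X_τ^2] − E[M_τ] = 1780 − 100 = 1680 = 10(178 − 10) = 1680.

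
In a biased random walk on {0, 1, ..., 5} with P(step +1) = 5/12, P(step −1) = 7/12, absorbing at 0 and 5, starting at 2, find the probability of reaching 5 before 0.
P(hit 5 before 0) = (1 − (7/5)^2) / (1 − (7/5)^5) = 1500/6841

Let u_k denote P(reach 5 before 0 | start at k). Boundary: u_0 = 0, u_5 = 1. Recurrence: u_k = 5/12·u_{k+1} + 7/12·u_{k-1} for 1 ≤ k ≤ 4. Try u_k = A + B·r^k with r = q/p = (7/12)/(5/12) = 7/5. Substitution satisfies the recurrence; boundary conditions give:
  u_k = (1 − r^k) / (1 − r^N) = (1 − (7/5)^2) / (1 − (7/5)^5) = 1500/6841.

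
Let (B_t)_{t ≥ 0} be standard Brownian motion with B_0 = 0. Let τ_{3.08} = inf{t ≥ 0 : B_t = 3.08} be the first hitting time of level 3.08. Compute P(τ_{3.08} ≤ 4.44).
P(τ_{3.08} ≤ 4.44) = 2(1 − Φ(3.08/√4.44)) = 2(1 − Φ(1.4617)) ≈ 0.1438

By the reflection principle for standard BM, P(τ_b ≤ t) = 2 · P(B_t ≥ b). Since B_t ~ N(0, t), P(B_t ≥ 3.08) = 1 − Φ(3.08/√t) = 1 − Φ(3.08/√4.44) = 1 − Φ(1.4617) ≈ 0.07191. Doubling: P(τ_{3.08} ≤ 4.44) ≈ 2 · 0.07191 = 0.14382 ≈ 0.1438.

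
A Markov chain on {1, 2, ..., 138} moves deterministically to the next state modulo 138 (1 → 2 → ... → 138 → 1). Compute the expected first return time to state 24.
E[T_24 | X_0 = 24] = 138

The chain cycles deterministically, so starting at state 24 it returns in exactly 138 steps. Equivalently, the stationary distribution is uniform π_j = 1/138 for every state j, so by Kac's formula E[T_24] = 1/π_24 = 138.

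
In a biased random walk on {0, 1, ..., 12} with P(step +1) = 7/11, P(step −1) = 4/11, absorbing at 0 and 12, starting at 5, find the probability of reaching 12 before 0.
P(hit 12 before 0) = (1 − (4/7)^5) / (1 − (4/7)^12) = 4332659723/4608169995

Let u_k denote P(reach 12 before 0 | start at k). Boundary: u_0 = 0, u_12 = 1. Recurrence: u_k = 7/11·u_{k+1} + 4/11·u_{k-1} for 1 ≤ k ≤ 11. Try u_k = A + B·r^k with r = q/p = (4/11)/(7/11) = 4/7. Substitution satisfies the recurrence; boundary conditions give:
  u_k = (1 − r^k) / (1 − r^N) = (1 − (4/7)^5) / (1 − (4/7)^12) = 4332659723/4608169995.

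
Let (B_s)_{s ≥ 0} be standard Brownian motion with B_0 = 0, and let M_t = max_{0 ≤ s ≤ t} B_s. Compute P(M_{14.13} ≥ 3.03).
P(M_{14.13} ≥ 3.03) = 2·P(B_{14.13} ≥ 3.03) = 2(1 − Φ(3.03/√14.13)) ≈ 0.4202

By the reflection principle for Brownian motion, P(M_t ≥ a) = 2 · P(B_t ≥ a) for a ≥ 0. Since B_t ~ N(0, t), P(B_t ≥ 3.03) = 1 − Φ(3.03/√t) = 1 − Φ(3.03/√14.13) = 1 − Φ(0.8061). So
  P(M_{14.13} ≥ 3.03) = 2(1 − Φ(0.8061)) ≈ 0.4202.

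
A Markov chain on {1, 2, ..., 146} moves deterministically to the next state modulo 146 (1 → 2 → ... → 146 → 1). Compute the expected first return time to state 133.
E[T_133 | X_0 = 133] = 146

The chain cycles deterministically, so starting at state 133 it returns in exactly 146 steps. Equivalently, the stationary distribution is uniform π_j = 1/146 for every state j, so by Kac's formula E[T_133] = 1/π_133 = 146.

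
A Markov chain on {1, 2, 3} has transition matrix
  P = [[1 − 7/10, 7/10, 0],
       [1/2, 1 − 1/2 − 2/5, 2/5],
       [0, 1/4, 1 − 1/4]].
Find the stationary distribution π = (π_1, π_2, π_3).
π = (25/116, 35/116, 14/29)

This is a birth-death chain on three states, which satisfies detailed balance: π_1 · P_{12} = π_2 · P_{21} and π_2 · P_{23} = π_3 · P_{32}.
From π_1 · 7/10 = π_2 · 1/2: π_2/π_1 = (7/10)/(1/2) = 7/5.
From π_2 · 2/5 = π_3 · 1/4: π_3/π_2 = (2/5)/(1/4) = 8/5.
Take π_1 proportional to 1; then unnormalized π = (1, 7/5, 56/25). Normalize by dividing by the sum 116/25:
  π = (25/116, 35/116, 14/29).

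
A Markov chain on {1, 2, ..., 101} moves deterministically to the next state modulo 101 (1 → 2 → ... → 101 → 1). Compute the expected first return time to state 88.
E[T_88 | X_0 = 88] = 101

The chain cycles deterministically, so starting at state 88 it returns in exactly 101 steps. Equivalently, the stationary distribution is uniform π_j = 1/101 for every state j, so by Kac's formula E[T_88] = 1/π_88 = 101.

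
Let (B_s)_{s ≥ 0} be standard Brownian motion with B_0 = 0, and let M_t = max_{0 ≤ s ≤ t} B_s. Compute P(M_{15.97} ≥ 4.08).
P(M_{15.97} ≥ 4.08) = 2·P(B_{15.97} ≥ 4.08) = 2(1 − Φ(4.08/√15.97)) ≈ 0.3073

By the reflection principle for Brownian motion, P(M_t ≥ a) = 2 · P(B_t ≥ a) for a ≥ 0. Since B_t ~ N(0, t), P(B_t ≥ 4.08) = 1 − Φ(4.08/√t) = 1 − Φ(4.08/√15.97) = 1 − Φ(1.0210). So
  P(M_{15.97} ≥ 4.08) = 2(1 − Φ(1.0210)) ≈ 0.3073.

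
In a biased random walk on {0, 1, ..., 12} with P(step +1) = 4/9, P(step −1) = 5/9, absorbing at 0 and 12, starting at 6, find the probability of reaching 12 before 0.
P(hit 12 before 0) = (1 − (5/4)^6) / (1 − (5/4)^12) = 4096/19721

Let u_k denote P(reach 12 before 0 | start at k). Boundary: u_0 = 0, u_12 = 1. Recurrence: u_k = 4/9·u_{k+1} + 5/9·u_{k-1} for 1 ≤ k ≤ 11. Try u_k = A + B·r^k with r = q/p = (5/9)/(4/9) = 5/4. Substitution satisfies the recurrence; boundary conditions give:
  u_k = (1 − r^k) / (1 − r^N) = (1 − (5/4)^6) / (1 − (5/4)^12) = 4096/19721.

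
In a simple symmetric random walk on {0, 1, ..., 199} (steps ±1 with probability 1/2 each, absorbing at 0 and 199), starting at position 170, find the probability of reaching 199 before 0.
P(hit 199 before 0) = 170/199

Let u_k = P(hit 199 before 0 | start at k). Then u_0 = 0, u_199 = 1, and u_k = u_{k-1}/2 + u_{k+1}/2 for 1 ≤ k ≤ 198. This harmonic recurrence is solved by u_k = k/199, giving u_170 = 170/199.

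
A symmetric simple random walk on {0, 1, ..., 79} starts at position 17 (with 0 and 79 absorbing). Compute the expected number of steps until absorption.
E[τ | X_0 = 17] = 1054

Let v_k = E[τ | X_0 = k]. Boundary: v_0 = v_79 = 0. Recurrence: v_k = 1 + (v_{k-1} + v_{k+1})/2 for 1 ≤ k ≤ 78. The particular solution to v_k − (v_{k-1} + v_{k+1})/2 = 1 is v_k = −k^2. Adding homogeneous solution A + B k and matching boundaries gives v_k = k (79 − k). Substituting k = 17: v_17 = 17 · 62 = 1054.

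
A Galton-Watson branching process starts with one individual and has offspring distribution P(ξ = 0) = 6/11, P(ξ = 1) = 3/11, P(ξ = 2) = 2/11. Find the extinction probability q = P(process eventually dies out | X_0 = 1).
q = 1

Mean offspring μ = 0·6/11 + 1·3/11 + 2·2/11 = 7/11 ≤ 1. For μ ≤ 1 with offspring not concentrated at 1, the Galton-Watson process goes extinct almost surely, so q = 1.
(Algebraic check: The pgf is f(s) = 6/11 + 3/11·s + 2/11·s². The extinction probability q is the smallest fixed point of f in [0, 1]. Setting s = f(s):
  2/11·s² + (3/11 − 1)·s + 6/11 = 0
  2/11·s² − (6/11 + 2/11)·s + 6/11 = 0
which factors as (s − 1)·(2/11·s − 6/11) = 0, giving roots s = 1 and s = (6/11)/(2/11) = 3. Since 3 ≥ 1, the smallest root in [0, 1] is s = 1.)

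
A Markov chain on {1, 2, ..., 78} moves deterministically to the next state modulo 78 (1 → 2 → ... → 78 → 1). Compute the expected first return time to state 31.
E[T_31 | X_0 = 31] = 78

The chain cycles deterministically, so starting at state 31 it returns in exactly 78 steps. Equivalently, the stationary distribution is uniform π_j = 1/78 for every state j, so by Kac's formula E[T_31] = 1/π_31 = 78.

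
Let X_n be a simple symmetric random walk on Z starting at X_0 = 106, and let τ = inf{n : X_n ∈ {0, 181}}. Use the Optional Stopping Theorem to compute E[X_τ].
E[X_τ] = 106

X_n is a martingale and τ is a bounded-mean stopping time (indeed τ is finite a.s. with bounded expectation since the walk is in a bounded region). By the OST, E[X_τ] = E[X_0] = 106. Equivalently: E[X_τ] = 181 · P(hit 181 first) + 0 · P(hit 0 first) = 181 · (106/181) = 106.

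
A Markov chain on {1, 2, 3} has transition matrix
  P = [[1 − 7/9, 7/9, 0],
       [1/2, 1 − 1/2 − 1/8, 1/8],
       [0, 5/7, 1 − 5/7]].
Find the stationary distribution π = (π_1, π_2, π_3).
π = (180/509, 280/509, 49/509)

This is a birth-death chain on three states, which satisfies detailed balance: π_1 · P_{12} = π_2 · P_{21} and π_2 · P_{23} = π_3 · P_{32}.
From π_1 · 7/9 = π_2 · 1/2: π_2/π_1 = (7/9)/(1/2) = 14/9.
From π_2 · 1/8 = π_3 · 5/7: π_3/π_2 = (1/8)/(5/7) = 7/40.
Take π_1 proportional to 1; then unnormalized π = (1, 14/9, 49/180). Normalize by dividing by the sum 509/180:
  π = (180/509, 280/509, 49/509).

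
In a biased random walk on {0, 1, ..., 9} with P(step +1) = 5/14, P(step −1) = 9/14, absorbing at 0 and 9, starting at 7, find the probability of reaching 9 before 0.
P(hit 9 before 0) = (1 − (9/5)^7) / (1 − (9/5)^9) = 29405275/96366841

Let u_k denote P(reach 9 before 0 | start at k). Boundary: u_0 = 0, u_9 = 1. Recurrence: u_k = 5/14·u_{k+1} + 9/14·u_{k-1} for 1 ≤ k ≤ 8. Try u_k = A + B·r^k with r = q/p = (9/14)/(5/14) = 9/5. Substitution satisfies the recurrence; boundary conditions give:
  u_k = (1 − r^k) / (1 − r^N) = (1 − (9/5)^7) / (1 − (9/5)^9) = 29405275/96366841.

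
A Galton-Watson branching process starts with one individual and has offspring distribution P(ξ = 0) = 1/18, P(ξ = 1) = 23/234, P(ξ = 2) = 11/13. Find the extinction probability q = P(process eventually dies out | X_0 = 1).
q = 13/198

The pgf is f(s) = 1/18 + 23/234·s + 11/13·s². The extinction probability q is the smallest fixed point of f in [0, 1]. Setting s = f(s):
  11/13·s² + (23/234 − 1)·s + 1/18 = 0
  11/13·s² − (1/18 + 11/13)·s + 1/18 = 0
which factors as (s − 1)·(11/13·s − 1/18) = 0, giving roots s = 1 and s = (1/18)/(11/13) = 13/198.
Mean offspring μ = 23/234 + 2·11/13 = 419/234 > 1 (supercritical), so q < 1. The extinction probability is the smaller root: q = (1/18)/(11/13) = 13/198.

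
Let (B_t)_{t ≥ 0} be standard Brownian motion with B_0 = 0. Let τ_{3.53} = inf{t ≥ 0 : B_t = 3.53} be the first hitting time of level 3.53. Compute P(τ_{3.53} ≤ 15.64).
P(τ_{3.53} ≤ 15.64) = 2(1 − Φ(3.53/√15.64)) = 2(1 − Φ(0.8926)) ≈ 0.3721

By the reflection principle for standard BM, P(τ_b ≤ t) = 2 · P(B_t ≥ b). Since B_t ~ N(0, t), P(B_t ≥ 3.53) = 1 − Φ(3.53/√t) = 1 − Φ(3.53/√15.64) = 1 − Φ(0.8926) ≈ 0.18604. Doubling: P(τ_{3.53} ≤ 15.64) ≈ 2 · 0.18604 = 0.37208 ≈ 0.3721.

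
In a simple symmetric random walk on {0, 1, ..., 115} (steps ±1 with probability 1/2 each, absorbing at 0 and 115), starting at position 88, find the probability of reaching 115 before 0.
P(hit 115 before 0) = 88/115

Let u_k = P(hit 115 before 0 | start at k). Then u_0 = 0, u_115 = 1, and u_k = u_{k-1}/2 + u_{k+1}/2 for 1 ≤ k ≤ 114. This harmonic recurrence is solved by u_k = k/115, giving u_88 = 88/115.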